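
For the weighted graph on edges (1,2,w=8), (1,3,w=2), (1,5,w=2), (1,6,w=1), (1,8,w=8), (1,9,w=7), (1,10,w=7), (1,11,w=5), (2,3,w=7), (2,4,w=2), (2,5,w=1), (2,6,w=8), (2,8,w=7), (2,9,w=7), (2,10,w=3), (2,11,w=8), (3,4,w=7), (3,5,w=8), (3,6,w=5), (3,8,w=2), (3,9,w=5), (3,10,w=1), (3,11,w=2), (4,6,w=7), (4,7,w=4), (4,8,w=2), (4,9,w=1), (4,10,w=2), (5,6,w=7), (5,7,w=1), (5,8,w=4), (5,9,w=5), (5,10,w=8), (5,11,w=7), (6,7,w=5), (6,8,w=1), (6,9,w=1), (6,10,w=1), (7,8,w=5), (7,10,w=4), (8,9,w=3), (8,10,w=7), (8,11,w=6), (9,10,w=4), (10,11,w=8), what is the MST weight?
12 (MST edges: (1,5,w=2), (1,6,w=1), (2,5,w=1), (3,10,w=1), (3,11,w=2), (4,9,w=1), (5,7,w=1), (6,8,w=1), (6,9,w=1), (6,10,w=1); sum of weights 2 + 1 + 1 + 1 + 2 + 1 + 1 + 1 + 1 + 1 = 12)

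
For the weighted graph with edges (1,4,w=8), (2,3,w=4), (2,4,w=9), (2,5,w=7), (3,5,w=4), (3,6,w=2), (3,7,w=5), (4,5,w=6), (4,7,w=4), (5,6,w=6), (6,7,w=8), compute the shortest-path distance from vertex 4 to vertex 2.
9 (path: 4 -> 2; weights 9 = 9)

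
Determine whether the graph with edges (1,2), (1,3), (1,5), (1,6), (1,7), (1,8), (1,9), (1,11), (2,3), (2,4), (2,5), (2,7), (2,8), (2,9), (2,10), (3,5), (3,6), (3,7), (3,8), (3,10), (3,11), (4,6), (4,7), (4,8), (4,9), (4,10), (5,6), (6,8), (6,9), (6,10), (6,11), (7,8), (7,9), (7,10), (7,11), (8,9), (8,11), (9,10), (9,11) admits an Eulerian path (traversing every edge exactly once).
Yes — and in fact it has an Eulerian circuit (the graph is connected and all 11 vertices have even degree)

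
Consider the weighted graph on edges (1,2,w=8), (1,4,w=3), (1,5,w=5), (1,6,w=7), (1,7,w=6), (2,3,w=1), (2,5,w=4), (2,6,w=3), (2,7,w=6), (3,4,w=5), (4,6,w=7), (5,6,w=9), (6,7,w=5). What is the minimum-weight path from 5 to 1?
5 (path: 5 -> 1; weights 5 = 5)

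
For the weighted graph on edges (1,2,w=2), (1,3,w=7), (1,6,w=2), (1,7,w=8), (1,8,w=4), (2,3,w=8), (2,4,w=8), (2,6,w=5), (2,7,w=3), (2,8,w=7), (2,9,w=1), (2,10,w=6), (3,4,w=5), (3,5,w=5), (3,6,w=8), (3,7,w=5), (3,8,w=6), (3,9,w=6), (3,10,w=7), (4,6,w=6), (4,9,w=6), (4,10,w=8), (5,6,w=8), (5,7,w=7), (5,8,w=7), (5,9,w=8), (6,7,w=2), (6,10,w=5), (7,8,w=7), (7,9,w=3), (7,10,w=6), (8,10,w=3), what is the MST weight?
29 (MST edges: (1,2,w=2), (1,6,w=2), (1,8,w=4), (2,9,w=1), (3,4,w=5), (3,5,w=5), (3,7,w=5), (6,7,w=2), (8,10,w=3); sum of weights 2 + 2 + 4 + 1 + 5 + 5 + 5 + 2 + 3 = 29)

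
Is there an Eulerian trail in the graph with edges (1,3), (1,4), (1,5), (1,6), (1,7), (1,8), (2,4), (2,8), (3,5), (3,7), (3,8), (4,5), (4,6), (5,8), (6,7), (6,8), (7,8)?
Yes — and in fact it has an Eulerian circuit (the graph is connected and all 8 vertices have even degree)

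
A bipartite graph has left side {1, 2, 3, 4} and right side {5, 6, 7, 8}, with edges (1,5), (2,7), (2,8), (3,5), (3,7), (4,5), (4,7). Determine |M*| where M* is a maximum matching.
3 (matching: (1,5), (2,8), (3,7); upper bound min(|L|,|R|) = min(4,4) = 4)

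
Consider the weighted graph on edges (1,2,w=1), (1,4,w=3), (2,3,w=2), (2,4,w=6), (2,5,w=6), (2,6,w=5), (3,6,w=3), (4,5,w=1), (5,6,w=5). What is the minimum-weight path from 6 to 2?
5 (path: 6 -> 2; weights 5 = 5)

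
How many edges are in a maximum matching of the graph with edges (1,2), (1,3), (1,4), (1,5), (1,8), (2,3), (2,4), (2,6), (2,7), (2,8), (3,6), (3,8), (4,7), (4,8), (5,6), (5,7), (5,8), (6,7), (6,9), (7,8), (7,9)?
4 (matching: (1,5), (2,4), (6,9), (7,8); upper bound floor(n/2) = floor(9/2) = 4)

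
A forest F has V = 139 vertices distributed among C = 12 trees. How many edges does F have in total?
127 (Each of the 12 component trees on V_i vertices has V_i - 1 edges; summing gives V - C = 139 - 12 = 127)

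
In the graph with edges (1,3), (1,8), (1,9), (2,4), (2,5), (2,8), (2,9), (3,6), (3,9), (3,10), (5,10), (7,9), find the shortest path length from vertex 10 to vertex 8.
3 (path: 10 -> 5 -> 2 -> 8, 3 edges)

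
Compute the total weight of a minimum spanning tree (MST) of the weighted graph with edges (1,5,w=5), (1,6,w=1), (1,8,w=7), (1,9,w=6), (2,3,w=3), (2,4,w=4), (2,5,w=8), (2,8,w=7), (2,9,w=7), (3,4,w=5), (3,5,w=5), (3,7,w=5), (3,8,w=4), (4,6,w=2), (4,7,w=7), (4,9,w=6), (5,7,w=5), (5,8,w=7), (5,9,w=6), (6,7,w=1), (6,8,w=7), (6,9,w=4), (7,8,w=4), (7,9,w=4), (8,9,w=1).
21 (MST edges: (1,5,w=5), (1,6,w=1), (2,3,w=3), (2,4,w=4), (3,8,w=4), (4,6,w=2), (6,7,w=1), (8,9,w=1); sum of weights 5 + 1 + 3 + 4 + 4 + 2 + 1 + 1 = 21)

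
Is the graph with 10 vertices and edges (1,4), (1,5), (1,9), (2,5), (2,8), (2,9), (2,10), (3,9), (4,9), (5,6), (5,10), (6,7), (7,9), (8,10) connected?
Yes (BFS from 1 visits [1, 4, 5, 9, 2, 6, 10, 3, 7, 8] — all 10 vertices reached)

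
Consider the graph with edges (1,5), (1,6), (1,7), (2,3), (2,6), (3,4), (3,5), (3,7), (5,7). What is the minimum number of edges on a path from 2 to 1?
2 (path: 2 -> 6 -> 1, 2 edges)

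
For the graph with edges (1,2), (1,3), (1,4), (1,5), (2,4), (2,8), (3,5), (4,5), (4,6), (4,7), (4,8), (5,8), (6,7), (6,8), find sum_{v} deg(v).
28 (handshake: sum of degrees = 2|E| = 2 x 14 = 28)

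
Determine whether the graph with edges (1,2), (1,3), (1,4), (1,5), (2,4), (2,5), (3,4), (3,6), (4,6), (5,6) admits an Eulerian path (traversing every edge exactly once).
No (4 vertices have odd degree: {2, 3, 5, 6}; Eulerian path requires 0 or 2)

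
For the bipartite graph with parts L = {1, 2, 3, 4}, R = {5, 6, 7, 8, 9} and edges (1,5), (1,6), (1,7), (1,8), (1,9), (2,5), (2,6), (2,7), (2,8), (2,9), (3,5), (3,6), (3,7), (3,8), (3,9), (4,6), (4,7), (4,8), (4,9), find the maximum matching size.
4 (matching: (1,9), (2,8), (3,7), (4,6); upper bound min(|L|,|R|) = min(4,5) = 4)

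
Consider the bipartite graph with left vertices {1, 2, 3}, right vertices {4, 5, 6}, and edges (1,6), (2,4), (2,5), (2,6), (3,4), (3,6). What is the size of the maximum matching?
3 (matching: (1,6), (2,5), (3,4); upper bound min(|L|,|R|) = min(3,3) = 3)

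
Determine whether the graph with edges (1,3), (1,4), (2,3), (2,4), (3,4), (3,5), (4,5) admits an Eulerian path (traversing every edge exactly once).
Yes — and in fact it has an Eulerian circuit (the graph is connected and all 5 vertices have even degree)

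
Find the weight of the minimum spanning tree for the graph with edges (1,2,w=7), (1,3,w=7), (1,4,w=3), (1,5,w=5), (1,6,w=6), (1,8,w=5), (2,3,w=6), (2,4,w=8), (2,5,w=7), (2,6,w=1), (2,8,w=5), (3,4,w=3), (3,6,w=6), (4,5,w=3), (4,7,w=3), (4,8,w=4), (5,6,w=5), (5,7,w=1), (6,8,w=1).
16 (MST edges: (1,4,w=3), (2,6,w=1), (3,4,w=3), (4,7,w=3), (4,8,w=4), (5,7,w=1), (6,8,w=1); sum of weights 3 + 1 + 3 + 3 + 4 + 1 + 1 = 16)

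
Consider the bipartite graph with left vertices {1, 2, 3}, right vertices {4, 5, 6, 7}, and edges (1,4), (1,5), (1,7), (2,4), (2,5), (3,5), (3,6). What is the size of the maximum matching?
3 (matching: (1,7), (2,5), (3,6); upper bound min(|L|,|R|) = min(3,4) = 3)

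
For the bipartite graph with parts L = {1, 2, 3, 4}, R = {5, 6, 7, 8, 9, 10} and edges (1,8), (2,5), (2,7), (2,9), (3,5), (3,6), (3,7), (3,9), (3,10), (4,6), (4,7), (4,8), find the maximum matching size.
4 (matching: (1,8), (2,9), (3,10), (4,7); upper bound min(|L|,|R|) = min(4,6) = 4)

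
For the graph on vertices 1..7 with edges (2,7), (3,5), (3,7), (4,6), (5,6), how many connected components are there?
2 (components: {1}, {2, 3, 4, 5, 6, 7})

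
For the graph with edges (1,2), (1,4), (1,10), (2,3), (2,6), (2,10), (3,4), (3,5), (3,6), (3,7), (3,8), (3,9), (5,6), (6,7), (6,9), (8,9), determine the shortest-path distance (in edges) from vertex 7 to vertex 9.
2 (path: 7 -> 3 -> 9, 2 edges)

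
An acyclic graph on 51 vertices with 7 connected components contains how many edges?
44 (Each of the 7 component trees on V_i vertices has V_i - 1 edges; summing gives V - C = 51 - 7 = 44)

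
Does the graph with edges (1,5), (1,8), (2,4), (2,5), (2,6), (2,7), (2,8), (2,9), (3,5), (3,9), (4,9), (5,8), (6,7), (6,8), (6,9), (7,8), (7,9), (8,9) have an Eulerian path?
Yes — and in fact it has an Eulerian circuit (the graph is connected and all 9 vertices have even degree)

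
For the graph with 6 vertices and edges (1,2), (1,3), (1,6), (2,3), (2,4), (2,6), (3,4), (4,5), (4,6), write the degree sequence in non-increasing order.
[4, 4, 3, 3, 3, 1] (degrees: deg(1)=3, deg(2)=4, deg(3)=3, deg(4)=4, deg(5)=1, deg(6)=3)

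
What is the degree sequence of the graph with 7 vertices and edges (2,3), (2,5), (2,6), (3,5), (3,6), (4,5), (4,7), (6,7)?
[3, 3, 3, 3, 2, 2, 0] (degrees: deg(1)=0, deg(2)=3, deg(3)=3, deg(4)=2, deg(5)=3, deg(6)=3, deg(7)=2)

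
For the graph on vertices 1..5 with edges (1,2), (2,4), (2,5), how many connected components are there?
2 (components: {1, 2, 4, 5}, {3})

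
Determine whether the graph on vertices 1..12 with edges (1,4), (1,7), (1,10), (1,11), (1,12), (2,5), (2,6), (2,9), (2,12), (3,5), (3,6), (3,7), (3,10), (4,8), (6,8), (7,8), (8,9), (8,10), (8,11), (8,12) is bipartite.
Yes. Partition: {1, 2, 3, 8}, {4, 5, 6, 7, 9, 10, 11, 12}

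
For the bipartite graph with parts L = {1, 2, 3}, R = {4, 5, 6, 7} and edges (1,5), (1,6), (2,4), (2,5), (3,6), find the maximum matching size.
3 (matching: (1,5), (2,4), (3,6); upper bound min(|L|,|R|) = min(3,4) = 3)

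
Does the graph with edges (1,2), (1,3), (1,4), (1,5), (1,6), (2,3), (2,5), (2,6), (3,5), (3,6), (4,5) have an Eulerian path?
Yes (the graph is connected and exactly 2 vertices have odd degree: {1, 6}; any Eulerian path must start and end at those)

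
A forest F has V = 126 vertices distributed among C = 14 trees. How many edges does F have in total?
112 (Each of the 14 component trees on V_i vertices has V_i - 1 edges; summing gives V - C = 126 - 14 = 112)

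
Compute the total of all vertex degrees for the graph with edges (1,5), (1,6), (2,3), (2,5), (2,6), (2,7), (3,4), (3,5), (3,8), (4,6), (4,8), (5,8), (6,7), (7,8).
28 (handshake: sum of degrees = 2|E| = 2 x 14 = 28)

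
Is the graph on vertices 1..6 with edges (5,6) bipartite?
Yes. Partition: {1, 2, 3, 4, 5}, {6}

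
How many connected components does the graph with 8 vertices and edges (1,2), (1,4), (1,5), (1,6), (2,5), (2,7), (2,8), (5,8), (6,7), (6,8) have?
2 (components: {1, 2, 4, 5, 6, 7, 8}, {3})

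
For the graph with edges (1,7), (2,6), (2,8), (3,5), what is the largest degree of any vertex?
2 (attained at vertex 2)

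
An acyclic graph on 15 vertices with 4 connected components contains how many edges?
11 (Each of the 4 component trees on V_i vertices has V_i - 1 edges; summing gives V - C = 15 - 4 = 11)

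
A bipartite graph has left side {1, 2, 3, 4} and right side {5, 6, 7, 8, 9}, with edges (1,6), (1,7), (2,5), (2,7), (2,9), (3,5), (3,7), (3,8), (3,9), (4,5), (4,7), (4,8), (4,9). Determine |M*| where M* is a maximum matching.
4 (matching: (1,6), (2,9), (3,8), (4,7); upper bound min(|L|,|R|) = min(4,5) = 4)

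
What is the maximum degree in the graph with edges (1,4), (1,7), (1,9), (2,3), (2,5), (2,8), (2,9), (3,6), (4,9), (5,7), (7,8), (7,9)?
4 (attained at vertices 2, 7, 9)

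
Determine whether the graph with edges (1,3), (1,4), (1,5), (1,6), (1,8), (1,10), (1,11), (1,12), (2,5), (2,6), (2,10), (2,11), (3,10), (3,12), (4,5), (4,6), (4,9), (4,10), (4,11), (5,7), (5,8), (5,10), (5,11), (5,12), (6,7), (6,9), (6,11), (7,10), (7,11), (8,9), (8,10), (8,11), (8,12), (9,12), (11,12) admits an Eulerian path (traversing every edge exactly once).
Yes (the graph is connected and exactly 2 vertices have odd degree: {3, 10}; any Eulerian path must start and end at those)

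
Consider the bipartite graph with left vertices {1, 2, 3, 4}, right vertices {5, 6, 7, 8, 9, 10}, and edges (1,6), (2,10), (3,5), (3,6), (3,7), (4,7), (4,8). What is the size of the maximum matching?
4 (matching: (1,6), (2,10), (3,7), (4,8); upper bound min(|L|,|R|) = min(4,6) = 4)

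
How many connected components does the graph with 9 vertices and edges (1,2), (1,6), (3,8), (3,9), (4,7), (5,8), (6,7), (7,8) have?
1 (components: {1, 2, 3, 4, 5, 6, 7, 8, 9})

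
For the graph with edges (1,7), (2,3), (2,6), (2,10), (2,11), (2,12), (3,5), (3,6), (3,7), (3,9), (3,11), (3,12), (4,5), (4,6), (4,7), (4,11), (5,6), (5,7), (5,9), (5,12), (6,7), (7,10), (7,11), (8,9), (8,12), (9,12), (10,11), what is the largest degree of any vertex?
7 (attained at vertices 3, 7)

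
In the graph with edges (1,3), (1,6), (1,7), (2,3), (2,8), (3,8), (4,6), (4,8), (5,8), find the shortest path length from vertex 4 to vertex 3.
2 (path: 4 -> 8 -> 3, 2 edges)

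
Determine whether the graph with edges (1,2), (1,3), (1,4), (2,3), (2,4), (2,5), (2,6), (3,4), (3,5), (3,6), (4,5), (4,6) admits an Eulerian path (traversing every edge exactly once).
No (6 vertices have odd degree: {1, 2, 3, 4, 5, 6}; Eulerian path requires 0 or 2)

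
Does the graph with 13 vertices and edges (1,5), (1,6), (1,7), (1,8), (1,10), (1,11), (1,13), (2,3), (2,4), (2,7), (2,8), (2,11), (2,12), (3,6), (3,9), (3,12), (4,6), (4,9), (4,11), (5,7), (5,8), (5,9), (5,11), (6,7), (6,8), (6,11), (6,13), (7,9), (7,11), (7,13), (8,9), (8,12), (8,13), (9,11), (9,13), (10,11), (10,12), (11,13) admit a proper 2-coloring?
No (odd cycle of length 3: 6 -> 1 -> 11 -> 6)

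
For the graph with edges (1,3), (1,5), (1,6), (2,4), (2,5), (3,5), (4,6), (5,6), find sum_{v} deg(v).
16 (handshake: sum of degrees = 2|E| = 2 x 8 = 16)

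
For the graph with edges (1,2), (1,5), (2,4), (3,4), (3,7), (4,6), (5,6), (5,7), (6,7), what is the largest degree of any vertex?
3 (attained at vertices 4, 5, 6, 7)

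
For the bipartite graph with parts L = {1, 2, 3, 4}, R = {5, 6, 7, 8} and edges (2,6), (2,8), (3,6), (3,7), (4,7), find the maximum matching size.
3 (matching: (2,8), (3,6), (4,7); upper bound min(|L|,|R|) = min(4,4) = 4)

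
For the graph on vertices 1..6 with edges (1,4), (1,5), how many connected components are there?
4 (components: {1, 4, 5}, {2}, {3}, {6})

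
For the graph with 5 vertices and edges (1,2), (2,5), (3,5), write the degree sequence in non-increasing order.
[2, 2, 1, 1, 0] (degrees: deg(1)=1, deg(2)=2, deg(3)=1, deg(4)=0, deg(5)=2)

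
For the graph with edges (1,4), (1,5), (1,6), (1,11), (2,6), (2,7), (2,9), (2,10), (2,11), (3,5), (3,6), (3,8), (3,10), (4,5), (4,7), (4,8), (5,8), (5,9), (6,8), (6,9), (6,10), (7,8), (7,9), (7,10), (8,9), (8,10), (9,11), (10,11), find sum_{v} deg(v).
56 (handshake: sum of degrees = 2|E| = 2 x 28 = 56)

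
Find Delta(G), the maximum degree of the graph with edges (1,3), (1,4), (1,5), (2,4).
3 (attained at vertex 1)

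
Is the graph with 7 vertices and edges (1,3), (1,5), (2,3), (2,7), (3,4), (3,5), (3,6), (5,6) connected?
Yes (BFS from 1 visits [1, 3, 5, 2, 4, 6, 7] — all 7 vertices reached)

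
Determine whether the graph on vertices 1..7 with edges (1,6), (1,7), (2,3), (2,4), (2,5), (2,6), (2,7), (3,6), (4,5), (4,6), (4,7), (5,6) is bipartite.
No (odd cycle of length 3: 4 -> 6 -> 5 -> 4)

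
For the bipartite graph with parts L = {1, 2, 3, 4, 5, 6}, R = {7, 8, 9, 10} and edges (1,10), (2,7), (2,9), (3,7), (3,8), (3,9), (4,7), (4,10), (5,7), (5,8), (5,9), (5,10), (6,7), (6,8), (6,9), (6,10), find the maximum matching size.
4 (matching: (1,10), (2,9), (3,8), (4,7); upper bound min(|L|,|R|) = min(6,4) = 4)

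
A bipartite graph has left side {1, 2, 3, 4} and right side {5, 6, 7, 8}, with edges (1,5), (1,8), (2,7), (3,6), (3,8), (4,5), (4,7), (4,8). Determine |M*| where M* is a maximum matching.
4 (matching: (1,8), (2,7), (3,6), (4,5); upper bound min(|L|,|R|) = min(4,4) = 4)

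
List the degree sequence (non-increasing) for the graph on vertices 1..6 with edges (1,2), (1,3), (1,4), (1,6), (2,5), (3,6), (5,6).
[4, 3, 2, 2, 2, 1] (degrees: deg(1)=4, deg(2)=2, deg(3)=2, deg(4)=1, deg(5)=2, deg(6)=3)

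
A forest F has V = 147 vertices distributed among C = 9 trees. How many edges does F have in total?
138 (Each of the 9 component trees on V_i vertices has V_i - 1 edges; summing gives V - C = 147 - 9 = 138)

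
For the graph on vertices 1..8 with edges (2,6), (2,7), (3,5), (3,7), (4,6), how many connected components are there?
3 (components: {1}, {2, 3, 4, 5, 6, 7}, {8})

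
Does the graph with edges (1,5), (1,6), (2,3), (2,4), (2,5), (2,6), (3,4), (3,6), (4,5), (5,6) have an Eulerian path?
Yes (the graph is connected and exactly 2 vertices have odd degree: {3, 4}; any Eulerian path must start and end at those)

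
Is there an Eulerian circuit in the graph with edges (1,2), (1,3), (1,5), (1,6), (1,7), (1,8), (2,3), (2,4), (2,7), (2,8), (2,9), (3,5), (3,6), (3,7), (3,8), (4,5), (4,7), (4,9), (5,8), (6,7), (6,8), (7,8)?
Yes (the graph is connected and all 9 vertices have even degree)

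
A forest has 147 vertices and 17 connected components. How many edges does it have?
130 (Each of the 17 component trees on V_i vertices has V_i - 1 edges; summing gives V - C = 147 - 17 = 130)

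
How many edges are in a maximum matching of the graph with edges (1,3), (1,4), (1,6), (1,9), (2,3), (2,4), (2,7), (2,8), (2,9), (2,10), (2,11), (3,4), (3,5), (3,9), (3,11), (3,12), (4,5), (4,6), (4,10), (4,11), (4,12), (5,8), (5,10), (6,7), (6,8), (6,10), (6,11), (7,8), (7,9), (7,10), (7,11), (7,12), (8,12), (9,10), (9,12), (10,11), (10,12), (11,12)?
6 (matching: (1,6), (2,9), (3,5), (4,10), (7,8), (11,12); upper bound floor(n/2) = floor(12/2) = 6)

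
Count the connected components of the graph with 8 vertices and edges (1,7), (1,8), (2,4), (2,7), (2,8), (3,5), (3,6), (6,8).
1 (components: {1, 2, 3, 4, 5, 6, 7, 8})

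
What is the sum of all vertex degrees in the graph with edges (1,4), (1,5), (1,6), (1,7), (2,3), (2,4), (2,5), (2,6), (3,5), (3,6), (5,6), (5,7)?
24 (handshake: sum of degrees = 2|E| = 2 x 12 = 24)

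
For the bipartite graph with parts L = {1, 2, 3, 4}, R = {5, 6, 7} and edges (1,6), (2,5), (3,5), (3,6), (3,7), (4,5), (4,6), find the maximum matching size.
3 (matching: (1,6), (2,5), (3,7); upper bound min(|L|,|R|) = min(4,3) = 3)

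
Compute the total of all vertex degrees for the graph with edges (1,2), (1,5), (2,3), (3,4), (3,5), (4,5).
12 (handshake: sum of degrees = 2|E| = 2 x 6 = 12)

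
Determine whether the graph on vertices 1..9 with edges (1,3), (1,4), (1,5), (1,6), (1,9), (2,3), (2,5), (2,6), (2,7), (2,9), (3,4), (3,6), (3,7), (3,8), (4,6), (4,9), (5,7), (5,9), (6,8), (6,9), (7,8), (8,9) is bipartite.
No (odd cycle of length 3: 4 -> 1 -> 3 -> 4)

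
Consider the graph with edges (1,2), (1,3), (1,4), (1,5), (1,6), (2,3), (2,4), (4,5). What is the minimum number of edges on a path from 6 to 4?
2 (path: 6 -> 1 -> 4, 2 edges)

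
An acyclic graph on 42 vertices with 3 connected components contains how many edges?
39 (Each of the 3 component trees on V_i vertices has V_i - 1 edges; summing gives V - C = 42 - 3 = 39)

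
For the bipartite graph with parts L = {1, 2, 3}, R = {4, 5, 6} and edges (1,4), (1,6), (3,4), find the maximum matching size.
2 (matching: (1,6), (3,4); upper bound min(|L|,|R|) = min(3,3) = 3)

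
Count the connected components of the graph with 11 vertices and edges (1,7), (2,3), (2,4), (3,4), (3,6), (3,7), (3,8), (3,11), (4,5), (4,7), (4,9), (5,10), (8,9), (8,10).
1 (components: {1, 2, 3, 4, 5, 6, 7, 8, 9, 10, 11})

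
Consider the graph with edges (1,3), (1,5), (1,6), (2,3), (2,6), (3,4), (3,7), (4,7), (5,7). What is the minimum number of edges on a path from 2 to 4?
2 (path: 2 -> 3 -> 4, 2 edges)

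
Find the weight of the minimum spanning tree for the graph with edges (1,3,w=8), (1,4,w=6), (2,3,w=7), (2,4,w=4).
17 (MST edges: (1,4,w=6), (2,3,w=7), (2,4,w=4); sum of weights 6 + 7 + 4 = 17)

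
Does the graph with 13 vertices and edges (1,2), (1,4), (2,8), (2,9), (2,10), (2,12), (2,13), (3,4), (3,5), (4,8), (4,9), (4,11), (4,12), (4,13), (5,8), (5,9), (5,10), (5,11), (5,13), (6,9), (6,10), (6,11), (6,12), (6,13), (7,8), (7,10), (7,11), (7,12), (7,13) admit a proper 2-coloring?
Yes. Partition: {1, 3, 8, 9, 10, 11, 12, 13}, {2, 4, 5, 6, 7}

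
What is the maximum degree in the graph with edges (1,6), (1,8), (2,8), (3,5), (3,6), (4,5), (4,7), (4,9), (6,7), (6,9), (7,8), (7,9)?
4 (attained at vertices 6, 7)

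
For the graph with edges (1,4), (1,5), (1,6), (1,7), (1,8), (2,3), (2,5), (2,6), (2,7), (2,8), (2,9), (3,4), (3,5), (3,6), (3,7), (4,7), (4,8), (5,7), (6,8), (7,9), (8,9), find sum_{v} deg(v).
42 (handshake: sum of degrees = 2|E| = 2 x 21 = 42)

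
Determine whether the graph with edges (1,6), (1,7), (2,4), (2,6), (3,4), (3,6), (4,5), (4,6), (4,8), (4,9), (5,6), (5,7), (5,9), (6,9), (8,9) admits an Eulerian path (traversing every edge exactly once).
Yes — and in fact it has an Eulerian circuit (the graph is connected and all 9 vertices have even degree)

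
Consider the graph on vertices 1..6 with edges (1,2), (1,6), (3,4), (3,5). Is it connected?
No, it has 2 components: {1, 2, 6}, {3, 4, 5}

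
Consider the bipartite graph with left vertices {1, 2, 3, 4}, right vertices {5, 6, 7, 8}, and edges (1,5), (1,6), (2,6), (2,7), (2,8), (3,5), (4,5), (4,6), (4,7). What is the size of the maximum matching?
4 (matching: (1,6), (2,8), (3,5), (4,7); upper bound min(|L|,|R|) = min(4,4) = 4)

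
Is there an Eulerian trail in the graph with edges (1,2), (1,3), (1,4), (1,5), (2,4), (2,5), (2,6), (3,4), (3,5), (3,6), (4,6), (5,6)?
Yes — and in fact it has an Eulerian circuit (the graph is connected and all 6 vertices have even degree)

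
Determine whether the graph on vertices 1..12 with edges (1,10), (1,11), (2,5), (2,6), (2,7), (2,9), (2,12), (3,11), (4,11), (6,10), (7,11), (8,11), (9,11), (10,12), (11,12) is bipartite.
Yes. Partition: {1, 3, 4, 5, 6, 7, 8, 9, 12}, {2, 10, 11}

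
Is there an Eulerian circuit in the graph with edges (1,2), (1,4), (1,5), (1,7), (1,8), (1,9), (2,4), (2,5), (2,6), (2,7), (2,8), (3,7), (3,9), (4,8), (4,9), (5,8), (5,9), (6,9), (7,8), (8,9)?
Yes (the graph is connected and all 9 vertices have even degree)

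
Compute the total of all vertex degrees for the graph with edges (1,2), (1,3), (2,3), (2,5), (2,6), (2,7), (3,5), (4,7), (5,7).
18 (handshake: sum of degrees = 2|E| = 2 x 9 = 18)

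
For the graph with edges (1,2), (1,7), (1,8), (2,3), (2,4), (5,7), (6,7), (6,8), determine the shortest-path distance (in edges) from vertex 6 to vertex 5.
2 (path: 6 -> 7 -> 5, 2 edges)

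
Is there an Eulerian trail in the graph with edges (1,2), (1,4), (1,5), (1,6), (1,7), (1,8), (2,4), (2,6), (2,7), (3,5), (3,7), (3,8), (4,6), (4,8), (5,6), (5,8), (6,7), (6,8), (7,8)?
Yes (the graph is connected and exactly 2 vertices have odd degree: {3, 7}; any Eulerian path must start and end at those)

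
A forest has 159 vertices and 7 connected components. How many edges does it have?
152 (Each of the 7 component trees on V_i vertices has V_i - 1 edges; summing gives V - C = 159 - 7 = 152)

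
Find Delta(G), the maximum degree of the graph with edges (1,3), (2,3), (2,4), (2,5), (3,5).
3 (attained at vertices 2, 3)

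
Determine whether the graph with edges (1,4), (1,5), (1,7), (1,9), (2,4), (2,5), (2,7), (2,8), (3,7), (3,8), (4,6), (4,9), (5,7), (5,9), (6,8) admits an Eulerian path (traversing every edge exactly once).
Yes (the graph is connected and exactly 2 vertices have odd degree: {8, 9}; any Eulerian path must start and end at those)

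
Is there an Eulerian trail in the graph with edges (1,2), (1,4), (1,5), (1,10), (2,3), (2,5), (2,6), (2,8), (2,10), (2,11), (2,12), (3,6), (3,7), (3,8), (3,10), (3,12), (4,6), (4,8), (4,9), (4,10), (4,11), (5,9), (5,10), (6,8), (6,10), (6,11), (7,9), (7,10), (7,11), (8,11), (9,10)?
Yes (the graph is connected and exactly 2 vertices have odd degree: {8, 11}; any Eulerian path must start and end at those)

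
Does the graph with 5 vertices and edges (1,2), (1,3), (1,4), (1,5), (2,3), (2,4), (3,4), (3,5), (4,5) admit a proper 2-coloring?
No (odd cycle of length 3: 2 -> 1 -> 3 -> 2)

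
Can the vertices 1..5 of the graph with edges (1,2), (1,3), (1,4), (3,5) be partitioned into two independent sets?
Yes. Partition: {1, 5}, {2, 3, 4}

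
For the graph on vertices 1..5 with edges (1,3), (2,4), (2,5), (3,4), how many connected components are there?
1 (components: {1, 2, 3, 4, 5})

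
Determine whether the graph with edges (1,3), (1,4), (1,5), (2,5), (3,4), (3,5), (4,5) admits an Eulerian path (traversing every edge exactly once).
No (4 vertices have odd degree: {1, 2, 3, 4}; Eulerian path requires 0 or 2)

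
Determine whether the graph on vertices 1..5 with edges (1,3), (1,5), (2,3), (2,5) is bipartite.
Yes. Partition: {1, 2, 4}, {3, 5}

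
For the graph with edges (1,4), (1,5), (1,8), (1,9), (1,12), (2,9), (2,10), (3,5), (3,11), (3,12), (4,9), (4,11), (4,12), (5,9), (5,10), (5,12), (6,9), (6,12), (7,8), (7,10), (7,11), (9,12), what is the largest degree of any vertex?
6 (attained at vertices 9, 12)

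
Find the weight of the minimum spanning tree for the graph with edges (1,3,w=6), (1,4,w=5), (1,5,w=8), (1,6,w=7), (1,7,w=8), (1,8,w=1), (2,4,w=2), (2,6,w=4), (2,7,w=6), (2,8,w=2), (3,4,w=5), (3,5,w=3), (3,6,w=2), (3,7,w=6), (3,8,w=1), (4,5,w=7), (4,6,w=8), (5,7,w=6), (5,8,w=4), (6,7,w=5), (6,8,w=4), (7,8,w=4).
15 (MST edges: (1,8,w=1), (2,4,w=2), (2,8,w=2), (3,5,w=3), (3,6,w=2), (3,8,w=1), (7,8,w=4); sum of weights 1 + 2 + 2 + 3 + 2 + 1 + 4 = 15)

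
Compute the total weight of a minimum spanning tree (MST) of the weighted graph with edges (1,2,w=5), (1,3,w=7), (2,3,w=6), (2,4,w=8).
19 (MST edges: (1,2,w=5), (2,3,w=6), (2,4,w=8); sum of weights 5 + 6 + 8 = 19)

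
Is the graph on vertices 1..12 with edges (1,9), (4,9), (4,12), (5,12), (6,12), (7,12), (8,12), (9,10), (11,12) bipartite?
Yes. Partition: {1, 2, 3, 4, 5, 6, 7, 8, 10, 11}, {9, 12}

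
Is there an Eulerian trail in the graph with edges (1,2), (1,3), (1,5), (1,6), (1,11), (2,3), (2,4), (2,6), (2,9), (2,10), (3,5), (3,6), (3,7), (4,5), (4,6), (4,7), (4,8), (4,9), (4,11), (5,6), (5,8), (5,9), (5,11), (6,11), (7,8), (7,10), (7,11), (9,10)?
No (8 vertices have odd degree: {1, 3, 4, 5, 7, 8, 10, 11}; Eulerian path requires 0 or 2)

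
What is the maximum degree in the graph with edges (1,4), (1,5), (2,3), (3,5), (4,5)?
3 (attained at vertex 5)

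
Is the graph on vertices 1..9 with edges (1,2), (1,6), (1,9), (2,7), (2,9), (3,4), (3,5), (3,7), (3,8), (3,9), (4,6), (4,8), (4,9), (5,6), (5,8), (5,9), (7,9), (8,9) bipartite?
No (odd cycle of length 3: 2 -> 1 -> 9 -> 2)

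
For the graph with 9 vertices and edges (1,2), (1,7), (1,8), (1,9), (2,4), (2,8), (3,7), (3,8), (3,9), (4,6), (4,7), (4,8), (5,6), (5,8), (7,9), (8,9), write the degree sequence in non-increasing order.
[6, 4, 4, 4, 4, 3, 3, 2, 2] (degrees: deg(1)=4, deg(2)=3, deg(3)=3, deg(4)=4, deg(5)=2, deg(6)=2, deg(7)=4, deg(8)=6, deg(9)=4)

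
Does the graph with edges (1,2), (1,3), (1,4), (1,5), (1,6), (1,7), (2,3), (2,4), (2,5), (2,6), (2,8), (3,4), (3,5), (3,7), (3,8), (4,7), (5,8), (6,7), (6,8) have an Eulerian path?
Yes — and in fact it has an Eulerian circuit (the graph is connected and all 8 vertices have even degree)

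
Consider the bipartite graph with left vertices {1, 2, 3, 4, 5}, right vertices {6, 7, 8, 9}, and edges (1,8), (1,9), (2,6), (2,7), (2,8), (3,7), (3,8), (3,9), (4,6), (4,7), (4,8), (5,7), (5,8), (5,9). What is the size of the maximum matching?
4 (matching: (1,9), (2,8), (3,7), (4,6); upper bound min(|L|,|R|) = min(5,4) = 4)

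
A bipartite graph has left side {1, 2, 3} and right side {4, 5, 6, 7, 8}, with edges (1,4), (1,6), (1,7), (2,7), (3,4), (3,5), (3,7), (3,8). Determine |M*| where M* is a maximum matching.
3 (matching: (1,6), (2,7), (3,8); upper bound min(|L|,|R|) = min(3,5) = 3)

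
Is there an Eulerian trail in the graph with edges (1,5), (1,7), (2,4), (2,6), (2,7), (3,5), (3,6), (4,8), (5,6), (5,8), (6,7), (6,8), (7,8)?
Yes (the graph is connected and exactly 2 vertices have odd degree: {2, 6}; any Eulerian path must start and end at those)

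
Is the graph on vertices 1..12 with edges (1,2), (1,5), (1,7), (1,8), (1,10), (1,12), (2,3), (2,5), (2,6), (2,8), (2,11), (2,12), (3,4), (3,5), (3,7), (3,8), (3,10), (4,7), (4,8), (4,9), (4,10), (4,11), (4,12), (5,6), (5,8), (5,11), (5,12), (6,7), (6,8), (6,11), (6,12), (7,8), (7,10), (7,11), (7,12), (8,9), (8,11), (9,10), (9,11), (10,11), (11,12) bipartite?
No (odd cycle of length 3: 7 -> 1 -> 12 -> 7)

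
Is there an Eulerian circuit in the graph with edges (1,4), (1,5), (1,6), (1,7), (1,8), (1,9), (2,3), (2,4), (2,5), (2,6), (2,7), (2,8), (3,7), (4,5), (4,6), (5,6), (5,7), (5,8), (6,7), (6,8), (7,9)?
Yes (the graph is connected and all 9 vertices have even degree)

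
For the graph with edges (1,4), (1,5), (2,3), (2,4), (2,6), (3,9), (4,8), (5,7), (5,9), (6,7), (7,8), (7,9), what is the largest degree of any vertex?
4 (attained at vertex 7)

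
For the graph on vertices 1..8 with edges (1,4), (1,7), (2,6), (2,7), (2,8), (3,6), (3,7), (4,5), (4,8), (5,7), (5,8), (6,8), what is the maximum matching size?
4 (matching: (1,7), (2,8), (3,6), (4,5); upper bound floor(n/2) = floor(8/2) = 4)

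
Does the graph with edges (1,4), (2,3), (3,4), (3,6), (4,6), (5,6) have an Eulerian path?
No (6 vertices have odd degree: {1, 2, 3, 4, 5, 6}; Eulerian path requires 0 or 2)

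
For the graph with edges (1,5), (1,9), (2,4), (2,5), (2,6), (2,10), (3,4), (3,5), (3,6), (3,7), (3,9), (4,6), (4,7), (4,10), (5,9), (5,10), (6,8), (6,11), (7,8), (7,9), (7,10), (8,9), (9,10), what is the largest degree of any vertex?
6 (attained at vertex 9)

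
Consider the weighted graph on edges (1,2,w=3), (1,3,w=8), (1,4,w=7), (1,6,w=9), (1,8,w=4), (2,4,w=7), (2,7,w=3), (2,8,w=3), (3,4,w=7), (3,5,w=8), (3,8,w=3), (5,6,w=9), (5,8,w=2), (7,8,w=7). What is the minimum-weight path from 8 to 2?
3 (path: 8 -> 2; weights 3 = 3)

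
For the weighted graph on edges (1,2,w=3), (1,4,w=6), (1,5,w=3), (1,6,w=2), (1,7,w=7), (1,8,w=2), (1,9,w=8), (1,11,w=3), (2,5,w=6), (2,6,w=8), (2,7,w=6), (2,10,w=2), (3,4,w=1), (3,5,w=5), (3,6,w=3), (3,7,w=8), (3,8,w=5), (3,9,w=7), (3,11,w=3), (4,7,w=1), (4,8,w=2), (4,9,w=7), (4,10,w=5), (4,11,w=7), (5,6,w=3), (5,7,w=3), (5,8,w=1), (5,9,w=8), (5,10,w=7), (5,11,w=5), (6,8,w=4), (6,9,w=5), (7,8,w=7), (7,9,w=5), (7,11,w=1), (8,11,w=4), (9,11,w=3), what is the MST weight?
18 (MST edges: (1,2,w=3), (1,6,w=2), (1,8,w=2), (2,10,w=2), (3,4,w=1), (4,7,w=1), (4,8,w=2), (5,8,w=1), (7,11,w=1), (9,11,w=3); sum of weights 3 + 2 + 2 + 2 + 1 + 1 + 2 + 1 + 1 + 3 = 18)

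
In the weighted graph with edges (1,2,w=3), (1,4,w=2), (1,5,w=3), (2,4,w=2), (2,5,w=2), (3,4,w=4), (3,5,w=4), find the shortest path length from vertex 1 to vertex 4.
2 (path: 1 -> 4; weights 2 = 2)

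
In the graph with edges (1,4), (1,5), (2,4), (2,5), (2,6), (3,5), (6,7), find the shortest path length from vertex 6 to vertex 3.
3 (path: 6 -> 2 -> 5 -> 3, 3 edges)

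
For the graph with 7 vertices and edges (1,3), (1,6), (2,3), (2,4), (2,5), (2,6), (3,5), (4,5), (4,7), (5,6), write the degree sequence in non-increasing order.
[4, 4, 3, 3, 3, 2, 1] (degrees: deg(1)=2, deg(2)=4, deg(3)=3, deg(4)=3, deg(5)=4, deg(6)=3, deg(7)=1)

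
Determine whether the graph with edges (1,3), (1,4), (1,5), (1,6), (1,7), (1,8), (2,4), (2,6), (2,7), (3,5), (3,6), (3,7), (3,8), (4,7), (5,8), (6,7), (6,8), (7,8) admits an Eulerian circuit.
No (6 vertices have odd degree: {2, 3, 4, 5, 6, 8}; Eulerian circuit requires 0)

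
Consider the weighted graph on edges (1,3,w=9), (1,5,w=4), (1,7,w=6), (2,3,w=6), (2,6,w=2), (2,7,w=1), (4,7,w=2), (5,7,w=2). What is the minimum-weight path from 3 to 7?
7 (path: 3 -> 2 -> 7; weights 6 + 1 = 7)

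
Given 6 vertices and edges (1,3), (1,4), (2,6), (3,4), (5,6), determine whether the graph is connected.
No, it has 2 components: {1, 3, 4}, {2, 5, 6}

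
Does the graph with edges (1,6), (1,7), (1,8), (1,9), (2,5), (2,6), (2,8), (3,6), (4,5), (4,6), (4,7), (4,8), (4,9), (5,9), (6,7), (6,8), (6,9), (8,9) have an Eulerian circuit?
No (8 vertices have odd degree: {2, 3, 4, 5, 6, 7, 8, 9}; Eulerian circuit requires 0)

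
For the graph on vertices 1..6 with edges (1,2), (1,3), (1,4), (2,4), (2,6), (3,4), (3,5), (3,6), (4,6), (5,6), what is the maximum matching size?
3 (matching: (1,4), (2,6), (3,5); upper bound floor(n/2) = floor(6/2) = 3)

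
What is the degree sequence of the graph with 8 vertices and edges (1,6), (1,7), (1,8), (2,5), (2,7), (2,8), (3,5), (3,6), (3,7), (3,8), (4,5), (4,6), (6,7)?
[4, 4, 4, 3, 3, 3, 3, 2] (degrees: deg(1)=3, deg(2)=3, deg(3)=4, deg(4)=2, deg(5)=3, deg(6)=4, deg(7)=4, deg(8)=3)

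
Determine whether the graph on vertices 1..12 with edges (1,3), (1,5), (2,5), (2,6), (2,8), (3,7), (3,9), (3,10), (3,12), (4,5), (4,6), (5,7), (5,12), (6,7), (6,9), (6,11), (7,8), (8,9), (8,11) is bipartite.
Yes. Partition: {1, 2, 4, 7, 9, 10, 11, 12}, {3, 5, 6, 8}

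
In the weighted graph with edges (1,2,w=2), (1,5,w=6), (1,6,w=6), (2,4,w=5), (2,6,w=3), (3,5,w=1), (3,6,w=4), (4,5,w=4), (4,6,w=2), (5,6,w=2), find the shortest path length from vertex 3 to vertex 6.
3 (path: 3 -> 5 -> 6; weights 1 + 2 = 3)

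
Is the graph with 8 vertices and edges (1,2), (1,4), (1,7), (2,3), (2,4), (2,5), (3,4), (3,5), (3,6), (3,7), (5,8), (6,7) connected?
Yes (BFS from 1 visits [1, 2, 4, 7, 3, 5, 6, 8] — all 8 vertices reached)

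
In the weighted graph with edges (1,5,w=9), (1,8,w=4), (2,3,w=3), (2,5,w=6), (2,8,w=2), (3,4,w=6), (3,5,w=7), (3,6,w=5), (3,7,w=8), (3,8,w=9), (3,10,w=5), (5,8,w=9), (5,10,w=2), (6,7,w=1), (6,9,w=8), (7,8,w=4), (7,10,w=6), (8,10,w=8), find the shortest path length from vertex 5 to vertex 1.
9 (path: 5 -> 1; weights 9 = 9)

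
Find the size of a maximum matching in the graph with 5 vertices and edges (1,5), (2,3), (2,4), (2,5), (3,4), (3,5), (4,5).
2 (matching: (2,5), (3,4); upper bound floor(n/2) = floor(5/2) = 2)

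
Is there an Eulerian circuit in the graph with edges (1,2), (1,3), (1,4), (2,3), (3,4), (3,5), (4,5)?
No (2 vertices have odd degree: {1, 4}; Eulerian circuit requires 0)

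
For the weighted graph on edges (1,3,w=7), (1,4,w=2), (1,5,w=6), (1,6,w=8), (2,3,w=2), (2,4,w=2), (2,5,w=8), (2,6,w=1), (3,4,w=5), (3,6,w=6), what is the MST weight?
13 (MST edges: (1,4,w=2), (1,5,w=6), (2,3,w=2), (2,4,w=2), (2,6,w=1); sum of weights 2 + 6 + 2 + 2 + 1 = 13)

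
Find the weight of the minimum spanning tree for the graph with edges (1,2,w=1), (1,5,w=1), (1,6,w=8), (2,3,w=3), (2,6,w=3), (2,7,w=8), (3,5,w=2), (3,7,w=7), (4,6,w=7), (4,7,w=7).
21 (MST edges: (1,2,w=1), (1,5,w=1), (2,6,w=3), (3,5,w=2), (3,7,w=7), (4,6,w=7); sum of weights 1 + 1 + 3 + 2 + 7 + 7 = 21)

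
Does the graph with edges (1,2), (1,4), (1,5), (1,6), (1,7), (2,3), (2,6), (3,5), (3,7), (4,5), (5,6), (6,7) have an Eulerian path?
No (4 vertices have odd degree: {1, 2, 3, 7}; Eulerian path requires 0 or 2)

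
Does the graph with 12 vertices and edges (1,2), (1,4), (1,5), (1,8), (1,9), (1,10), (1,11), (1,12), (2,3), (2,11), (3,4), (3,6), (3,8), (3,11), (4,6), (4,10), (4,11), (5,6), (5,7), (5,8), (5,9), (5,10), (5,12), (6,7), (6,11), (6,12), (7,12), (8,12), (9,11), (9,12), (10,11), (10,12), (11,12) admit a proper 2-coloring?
No (odd cycle of length 3: 11 -> 1 -> 2 -> 11)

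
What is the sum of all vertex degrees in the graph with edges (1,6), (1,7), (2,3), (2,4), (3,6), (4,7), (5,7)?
14 (handshake: sum of degrees = 2|E| = 2 x 7 = 14)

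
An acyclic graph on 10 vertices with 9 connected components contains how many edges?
1 (Each of the 9 component trees on V_i vertices has V_i - 1 edges; summing gives V - C = 10 - 9 = 1)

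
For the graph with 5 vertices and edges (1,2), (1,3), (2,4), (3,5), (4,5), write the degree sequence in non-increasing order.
[2, 2, 2, 2, 2] (degrees: deg(1)=2, deg(2)=2, deg(3)=2, deg(4)=2, deg(5)=2)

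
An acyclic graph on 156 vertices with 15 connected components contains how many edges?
141 (Each of the 15 component trees on V_i vertices has V_i - 1 edges; summing gives V - C = 156 - 15 = 141)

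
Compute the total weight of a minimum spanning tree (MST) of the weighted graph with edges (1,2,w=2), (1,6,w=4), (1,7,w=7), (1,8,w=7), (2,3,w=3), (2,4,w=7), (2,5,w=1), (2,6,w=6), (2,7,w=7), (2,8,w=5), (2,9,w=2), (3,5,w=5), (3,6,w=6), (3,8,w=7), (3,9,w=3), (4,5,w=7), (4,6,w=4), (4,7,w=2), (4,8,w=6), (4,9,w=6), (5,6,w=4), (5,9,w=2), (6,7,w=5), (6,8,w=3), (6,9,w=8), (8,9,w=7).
21 (MST edges: (1,2,w=2), (1,6,w=4), (2,3,w=3), (2,5,w=1), (2,9,w=2), (4,6,w=4), (4,7,w=2), (6,8,w=3); sum of weights 2 + 4 + 3 + 1 + 2 + 4 + 2 + 3 = 21)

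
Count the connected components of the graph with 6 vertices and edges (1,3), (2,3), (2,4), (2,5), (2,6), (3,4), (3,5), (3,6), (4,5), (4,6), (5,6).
1 (components: {1, 2, 3, 4, 5, 6})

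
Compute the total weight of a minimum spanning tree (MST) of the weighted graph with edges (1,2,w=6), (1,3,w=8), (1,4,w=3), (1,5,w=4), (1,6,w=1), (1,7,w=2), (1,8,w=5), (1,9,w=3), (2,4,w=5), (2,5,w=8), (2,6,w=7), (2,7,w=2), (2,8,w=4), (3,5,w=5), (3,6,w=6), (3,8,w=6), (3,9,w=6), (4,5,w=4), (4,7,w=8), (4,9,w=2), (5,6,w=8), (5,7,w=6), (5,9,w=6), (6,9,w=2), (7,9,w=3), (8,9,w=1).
19 (MST edges: (1,5,w=4), (1,6,w=1), (1,7,w=2), (2,7,w=2), (3,5,w=5), (4,9,w=2), (6,9,w=2), (8,9,w=1); sum of weights 4 + 1 + 2 + 2 + 5 + 2 + 2 + 1 = 19)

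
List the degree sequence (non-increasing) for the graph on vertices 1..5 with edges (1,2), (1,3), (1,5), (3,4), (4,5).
[3, 2, 2, 2, 1] (degrees: deg(1)=3, deg(2)=1, deg(3)=2, deg(4)=2, deg(5)=2)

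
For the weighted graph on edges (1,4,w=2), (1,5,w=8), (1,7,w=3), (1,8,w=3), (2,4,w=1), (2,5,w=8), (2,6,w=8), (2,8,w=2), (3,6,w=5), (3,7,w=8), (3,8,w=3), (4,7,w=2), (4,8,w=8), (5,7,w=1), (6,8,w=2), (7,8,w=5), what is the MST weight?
13 (MST edges: (1,4,w=2), (2,4,w=1), (2,8,w=2), (3,8,w=3), (4,7,w=2), (5,7,w=1), (6,8,w=2); sum of weights 2 + 1 + 2 + 3 + 2 + 1 + 2 = 13)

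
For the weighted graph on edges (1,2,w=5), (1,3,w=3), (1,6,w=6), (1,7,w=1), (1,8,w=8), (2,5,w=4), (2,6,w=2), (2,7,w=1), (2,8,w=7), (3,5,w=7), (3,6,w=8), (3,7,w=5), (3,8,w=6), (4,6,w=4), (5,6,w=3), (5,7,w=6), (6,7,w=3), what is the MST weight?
20 (MST edges: (1,3,w=3), (1,7,w=1), (2,6,w=2), (2,7,w=1), (3,8,w=6), (4,6,w=4), (5,6,w=3); sum of weights 3 + 1 + 2 + 1 + 6 + 4 + 3 = 20)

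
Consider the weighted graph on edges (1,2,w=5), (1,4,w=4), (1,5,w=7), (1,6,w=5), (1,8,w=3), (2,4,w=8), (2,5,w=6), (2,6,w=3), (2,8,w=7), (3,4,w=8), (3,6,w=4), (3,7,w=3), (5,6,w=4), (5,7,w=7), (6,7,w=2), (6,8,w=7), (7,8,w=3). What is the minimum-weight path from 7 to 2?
5 (path: 7 -> 6 -> 2; weights 2 + 3 = 5)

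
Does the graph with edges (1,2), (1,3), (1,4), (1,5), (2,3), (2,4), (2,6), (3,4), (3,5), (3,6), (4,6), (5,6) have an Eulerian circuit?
No (2 vertices have odd degree: {3, 5}; Eulerian circuit requires 0)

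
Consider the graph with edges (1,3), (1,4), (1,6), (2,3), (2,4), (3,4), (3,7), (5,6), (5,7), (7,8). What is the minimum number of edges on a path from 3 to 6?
2 (path: 3 -> 1 -> 6, 2 edges)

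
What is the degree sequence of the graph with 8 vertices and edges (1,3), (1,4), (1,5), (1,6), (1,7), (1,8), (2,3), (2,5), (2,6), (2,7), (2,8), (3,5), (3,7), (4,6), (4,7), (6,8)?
[6, 5, 4, 4, 4, 3, 3, 3] (degrees: deg(1)=6, deg(2)=5, deg(3)=4, deg(4)=3, deg(5)=3, deg(6)=4, deg(7)=4, deg(8)=3)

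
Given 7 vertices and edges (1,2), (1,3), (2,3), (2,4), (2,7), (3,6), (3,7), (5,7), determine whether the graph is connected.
Yes (BFS from 1 visits [1, 2, 3, 4, 7, 6, 5] — all 7 vertices reached)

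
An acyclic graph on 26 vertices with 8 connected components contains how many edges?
18 (Each of the 8 component trees on V_i vertices has V_i - 1 edges; summing gives V - C = 26 - 8 = 18)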